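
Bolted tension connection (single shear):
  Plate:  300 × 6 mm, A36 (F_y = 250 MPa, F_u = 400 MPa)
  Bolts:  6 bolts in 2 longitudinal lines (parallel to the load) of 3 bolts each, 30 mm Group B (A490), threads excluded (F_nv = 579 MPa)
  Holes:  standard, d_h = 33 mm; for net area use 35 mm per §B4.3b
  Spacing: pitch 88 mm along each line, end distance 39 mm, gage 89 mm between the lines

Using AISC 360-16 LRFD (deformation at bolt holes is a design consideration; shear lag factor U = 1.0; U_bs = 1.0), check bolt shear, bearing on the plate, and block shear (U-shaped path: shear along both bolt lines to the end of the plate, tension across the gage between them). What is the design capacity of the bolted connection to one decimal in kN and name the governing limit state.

372.6 kN (block shear governs)

Bolt shear: A_b = π(30)²/4 = 706.86 mm². φR_n = 0.75 × 579 × 706.86 × 6 × 1 = 1841.7 kN.
Bearing (6 mm plate, F_u = 400 MPa): end bolts L_c = 39 − 33/2 = 22.5, R_n = min(1.2×22.5×6×400, 2.4×30×6×400) = 64.8 kN/bolt; interior L_c = 88 − 33 = 55, R_n = 158.4 kN/bolt. φR_n = 0.75 × (2×64.8 + 4×158.4) = 572.4 kN.
Block shear: shear path 2×[39+2×88] = 2×215 mm, A_gv = 2580, A_nv = 2×(215 − 2.5×35)×6 = 1530 mm²; tension across gage: (89 − 1×35)×6 = 324 mm². R_n = min(0.6×400×1530, 0.6×250×2580) + 1.0×400×324 = min(367.2, 387) + 129.6 = 496.8 kN. φR_n = 0.75 × 496.8 = 372.6 kN.
Governing: min(1841.7, 572.4, 372.6) = 372.6 kN → block shear.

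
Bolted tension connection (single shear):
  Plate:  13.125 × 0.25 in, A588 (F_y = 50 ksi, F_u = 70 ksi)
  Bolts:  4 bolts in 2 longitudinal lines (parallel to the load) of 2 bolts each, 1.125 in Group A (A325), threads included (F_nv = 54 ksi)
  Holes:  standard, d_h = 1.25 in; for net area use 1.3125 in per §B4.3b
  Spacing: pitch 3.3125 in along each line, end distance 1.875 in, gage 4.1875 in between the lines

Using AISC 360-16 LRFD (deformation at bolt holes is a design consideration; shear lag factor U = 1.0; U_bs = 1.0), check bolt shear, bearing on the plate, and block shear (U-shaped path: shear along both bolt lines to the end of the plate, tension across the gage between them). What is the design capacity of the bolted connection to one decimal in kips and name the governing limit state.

88.4 kips (block shear governs)

Bolt shear: A_b = π(1.125)²/4 = 0.99402 in². φR_n = 0.75 × 54 × 0.99402 × 4 × 1 = 161.0 kips.
Bearing (0.25 in plate, F_u = 70 ksi): end bolts L_c = 1.875 − 1.25/2 = 1.25, R_n = min(1.2×1.25×0.25×70, 2.4×1.125×0.25×70) = 26.25 kips/bolt; interior L_c = 3.3125 − 1.25 = 2.0625, R_n = 43.313 kips/bolt. φR_n = 0.75 × (2×26.25 + 2×43.313) = 104.3 kips.
Block shear: shear path 2×[1.875+1×3.3125] = 2×5.1875 in, A_gv = 2.5938, A_nv = 2×(5.1875 − 1.5×1.3125)×0.25 = 1.6094 in²; tension across gage: (4.1875 − 1×1.3125)×0.25 = 0.71875 in². R_n = min(0.6×70×1.6094, 0.6×50×2.5938) + 1.0×70×0.71875 = min(67.595, 77.814) + 50.313 = 117.91 kips. φR_n = 0.75 × 117.91 = 88.4 kips.
Governing: min(161.0, 104.3, 88.4) = 88.4 kips → block shear.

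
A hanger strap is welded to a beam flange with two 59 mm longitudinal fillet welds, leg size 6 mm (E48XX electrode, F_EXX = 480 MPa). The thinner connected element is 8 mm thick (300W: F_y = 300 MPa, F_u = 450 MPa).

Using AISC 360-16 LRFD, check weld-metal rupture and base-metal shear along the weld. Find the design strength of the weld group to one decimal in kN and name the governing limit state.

108.1 kN (weld metal governs)

Weld metal: throat = 0.707×6 = 4.242 mm, L = 2×59 = 118 mm. φR_n = 0.75 × 0.6 × 480 × 4.242 × 118 = 108.1 kN.
Base metal shear (8 mm plate): yield φR_n = 1.0×0.6×300×8×118 = 169.9 kN; rupture φR_n = 0.75×0.6×450×8×118 = 191.2 kN; take 169.9 kN (yield).
Governing: min(108.1, 169.9) = 108.1 kN → weld metal.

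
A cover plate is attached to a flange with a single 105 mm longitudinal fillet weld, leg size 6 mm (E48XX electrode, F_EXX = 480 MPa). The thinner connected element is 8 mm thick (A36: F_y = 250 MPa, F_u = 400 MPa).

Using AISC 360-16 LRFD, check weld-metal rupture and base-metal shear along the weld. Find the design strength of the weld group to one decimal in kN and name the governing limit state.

96.2 kN (weld metal governs)

Weld metal: throat = 0.707×6 = 4.242 mm, L = 105 mm. φR_n = 0.75 × 0.6 × 480 × 4.242 × 105 = 96.2 kN.
Base metal shear (8 mm plate): yield φR_n = 1.0×0.6×250×8×105 = 126.0 kN; rupture φR_n = 0.75×0.6×400×8×105 = 151.2 kN; take 126.0 kN (yield).
Governing: min(96.2, 126.0) = 96.2 kN → weld metal.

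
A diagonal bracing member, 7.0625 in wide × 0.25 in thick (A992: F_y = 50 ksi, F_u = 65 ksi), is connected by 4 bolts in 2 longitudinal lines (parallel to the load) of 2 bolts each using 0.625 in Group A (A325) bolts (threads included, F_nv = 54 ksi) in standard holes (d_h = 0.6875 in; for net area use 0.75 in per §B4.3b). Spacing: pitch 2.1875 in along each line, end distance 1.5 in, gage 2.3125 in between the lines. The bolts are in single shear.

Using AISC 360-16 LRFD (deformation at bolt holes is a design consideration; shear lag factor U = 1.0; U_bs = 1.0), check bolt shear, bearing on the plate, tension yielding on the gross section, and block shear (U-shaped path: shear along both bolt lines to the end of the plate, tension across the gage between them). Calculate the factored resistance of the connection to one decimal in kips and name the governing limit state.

Bolt shear: A_b = π(0.625)²/4 = 0.3068 in². φR_n = 0.75 × 54 × 0.3068 × 4 × 1 = 49.7 kips.
Bearing (0.25 in plate, F_u = 65 ksi): end bolts L_c = 1.5 − 0.6875/2 = 1.15625, R_n = min(1.2×1.15625×0.25×65, 2.4×0.625×0.25×65) = 22.547 kips/bolt; interior L_c = 2.1875 − 0.6875 = 1.5, R_n = 24.375 kips/bolt. φR_n = 0.75 × (2×22.547 + 2×24.375) = 70.4 kips.
Tension yield (gross): A_g = 7.0625×0.25 = 1.7656 in². φR_n = 0.90 × 50 × 1.7656 = 79.5 kips.
Block shear: shear path 2×[1.5+1×2.1875] = 2×3.6875 in, A_gv = 1.8438, A_nv = 2×(3.6875 − 1.5×0.75)×0.25 = 1.2813 in²; tension across gage: (2.3125 − 1×0.75)×0.25 = 0.39063 in². R_n = min(0.6×65×1.2813, 0.6×50×1.8438) + 1.0×65×0.39063 = min(49.971, 55.314) + 25.391 = 75.362 kips. φR_n = 0.75 × 75.362 = 56.5 kips.
Governing: min(49.7, 70.4, 79.5, 56.5) = 49.7 kips → bolt shear.

49.7 kips (bolt shear governs)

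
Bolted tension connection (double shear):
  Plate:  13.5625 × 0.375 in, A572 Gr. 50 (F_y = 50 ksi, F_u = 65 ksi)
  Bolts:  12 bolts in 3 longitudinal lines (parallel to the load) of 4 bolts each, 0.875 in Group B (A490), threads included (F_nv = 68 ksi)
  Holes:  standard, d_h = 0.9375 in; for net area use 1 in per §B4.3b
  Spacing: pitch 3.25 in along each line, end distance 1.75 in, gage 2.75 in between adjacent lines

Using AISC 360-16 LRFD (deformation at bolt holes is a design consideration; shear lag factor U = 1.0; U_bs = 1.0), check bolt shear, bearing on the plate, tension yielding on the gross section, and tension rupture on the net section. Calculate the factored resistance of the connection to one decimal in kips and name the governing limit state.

193.1 kips (net-section rupture governs)

Bolt shear: A_b = π(0.875)²/4 = 0.60132 in². φR_n = 0.75 × 68 × 0.60132 × 12 × 2 = 736.0 kips.
Bearing (0.375 in plate, F_u = 65 ksi): end bolts L_c = 1.75 − 0.9375/2 = 1.28125, R_n = min(1.2×1.28125×0.375×65, 2.4×0.875×0.375×65) = 37.477 kips/bolt; interior L_c = 3.25 − 0.9375 = 2.3125, R_n = 51.188 kips/bolt. φR_n = 0.75 × (3×37.477 + 9×51.188) = 429.8 kips.
Tension yield (gross): A_g = 13.5625×0.375 = 5.0859 in². φR_n = 0.90 × 50 × 5.0859 = 228.9 kips.
Tension rupture (net): A_n = (13.5625 − 3×1)×0.375 = 3.9609 in² (U = 1.0, A_e = A_n). φR_n = 0.75 × 65 × 3.9609 = 193.1 kips.
Governing: min(736.0, 429.8, 228.9, 193.1) = 193.1 kips → net-section rupture.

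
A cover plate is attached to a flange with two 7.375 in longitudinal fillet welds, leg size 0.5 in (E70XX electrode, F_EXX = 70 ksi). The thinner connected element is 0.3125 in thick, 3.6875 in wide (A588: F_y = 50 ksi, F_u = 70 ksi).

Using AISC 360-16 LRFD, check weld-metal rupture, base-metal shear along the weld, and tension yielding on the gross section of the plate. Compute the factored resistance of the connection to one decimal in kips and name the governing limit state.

Weld metal: throat = 0.707×0.5 = 0.3535 in, L = 2×7.375 = 14.75 in. φR_n = 0.75 × 0.6 × 70 × 0.3535 × 14.75 = 164.2 kips.
Base metal shear (0.3125 in plate): yield φR_n = 1.0×0.6×50×0.3125×14.75 = 138.3 kips; rupture φR_n = 0.75×0.6×70×0.3125×14.75 = 145.2 kips; take 138.3 kips (yield).
Tension yield (gross): A_g = 3.6875×0.3125 = 1.1523 in². φR_n = 0.90 × 50 × 1.1523 = 51.9 kips.
Governing: min(164.2, 138.3, 51.9) = 51.9 kips → gross-section yield.

51.9 kips (gross-section yield governs)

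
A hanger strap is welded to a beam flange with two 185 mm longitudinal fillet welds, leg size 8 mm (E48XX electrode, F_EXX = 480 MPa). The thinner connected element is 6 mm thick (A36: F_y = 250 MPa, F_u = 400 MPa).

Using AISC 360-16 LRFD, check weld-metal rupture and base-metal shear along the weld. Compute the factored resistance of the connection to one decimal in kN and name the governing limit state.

333.0 kN (base-metal shear governs)

Weld metal: throat = 0.707×8 = 5.656 mm, L = 2×185 = 370 mm. φR_n = 0.75 × 0.6 × 480 × 5.656 × 370 = 452.0 kN.
Base metal shear (6 mm plate): yield φR_n = 1.0×0.6×250×6×370 = 333.0 kN; rupture φR_n = 0.75×0.6×400×6×370 = 399.6 kN; take 333.0 kN (yield).
Governing: min(452.0, 333.0) = 333.0 kN → base-metal shear.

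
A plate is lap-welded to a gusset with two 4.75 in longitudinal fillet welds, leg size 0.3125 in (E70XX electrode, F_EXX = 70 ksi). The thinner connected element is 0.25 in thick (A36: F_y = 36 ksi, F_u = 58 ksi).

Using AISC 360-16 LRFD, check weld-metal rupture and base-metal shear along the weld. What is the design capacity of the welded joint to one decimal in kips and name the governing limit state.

Weld metal: throat = 0.707×0.3125 = 0.22094 in, L = 2×4.75 = 9.5 in. φR_n = 0.75 × 0.6 × 70 × 0.22094 × 9.5 = 66.1 kips.
Base metal shear (0.25 in plate): yield φR_n = 1.0×0.6×36×0.25×9.5 = 51.3 kips; rupture φR_n = 0.75×0.6×58×0.25×9.5 = 62.0 kips; take 51.3 kips (yield).
Governing: min(66.1, 51.3) = 51.3 kips → base-metal shear.

51.3 kips (base-metal shear governs)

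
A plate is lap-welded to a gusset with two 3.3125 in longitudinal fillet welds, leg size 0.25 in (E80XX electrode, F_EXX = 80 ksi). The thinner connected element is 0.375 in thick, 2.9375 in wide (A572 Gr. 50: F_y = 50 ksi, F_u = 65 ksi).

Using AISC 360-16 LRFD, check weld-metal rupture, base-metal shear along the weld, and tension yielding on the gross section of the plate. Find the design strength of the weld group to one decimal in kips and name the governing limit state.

42.2 kips (weld metal governs)

Weld metal: throat = 0.707×0.25 = 0.17675 in, L = 2×3.3125 = 6.625 in. φR_n = 0.75 × 0.6 × 80 × 0.17675 × 6.625 = 42.2 kips.
Base metal shear (0.375 in plate): yield φR_n = 1.0×0.6×50×0.375×6.625 = 74.5 kips; rupture φR_n = 0.75×0.6×65×0.375×6.625 = 72.7 kips; take 72.7 kips (rupture).
Tension yield (gross): A_g = 2.9375×0.375 = 1.1016 in². φR_n = 0.90 × 50 × 1.1016 = 49.6 kips.
Governing: min(42.2, 72.7, 49.6) = 42.2 kips → weld metal.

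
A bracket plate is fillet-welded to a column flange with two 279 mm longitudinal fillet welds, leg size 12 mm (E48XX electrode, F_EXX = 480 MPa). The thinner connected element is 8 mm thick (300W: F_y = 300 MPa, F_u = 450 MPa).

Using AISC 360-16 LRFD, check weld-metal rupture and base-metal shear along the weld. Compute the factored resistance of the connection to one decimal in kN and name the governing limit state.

Weld metal: throat = 0.707×12 = 8.484 mm, L = 2×279 = 558 mm. φR_n = 0.75 × 0.6 × 480 × 8.484 × 558 = 1022.6 kN.
Base metal shear (8 mm plate): yield φR_n = 1.0×0.6×300×8×558 = 803.5 kN; rupture φR_n = 0.75×0.6×450×8×558 = 904.0 kN; take 803.5 kN (yield).
Governing: min(1022.6, 803.5) = 803.5 kN → base-metal shear.

803.5 kN (base-metal shear governs)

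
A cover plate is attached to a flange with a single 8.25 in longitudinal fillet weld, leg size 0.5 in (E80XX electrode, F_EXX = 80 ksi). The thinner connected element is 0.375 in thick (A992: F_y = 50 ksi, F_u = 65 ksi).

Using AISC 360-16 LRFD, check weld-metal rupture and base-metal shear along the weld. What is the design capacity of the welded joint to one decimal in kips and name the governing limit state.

90.5 kips (base-metal shear governs)

Weld metal: throat = 0.707×0.5 = 0.3535 in, L = 8.25 in. φR_n = 0.75 × 0.6 × 80 × 0.3535 × 8.25 = 105.0 kips.
Base metal shear (0.375 in plate): yield φR_n = 1.0×0.6×50×0.375×8.25 = 92.8 kips; rupture φR_n = 0.75×0.6×65×0.375×8.25 = 90.5 kips; take 90.5 kips (rupture).
Governing: min(105.0, 90.5) = 90.5 kips → base-metal shear.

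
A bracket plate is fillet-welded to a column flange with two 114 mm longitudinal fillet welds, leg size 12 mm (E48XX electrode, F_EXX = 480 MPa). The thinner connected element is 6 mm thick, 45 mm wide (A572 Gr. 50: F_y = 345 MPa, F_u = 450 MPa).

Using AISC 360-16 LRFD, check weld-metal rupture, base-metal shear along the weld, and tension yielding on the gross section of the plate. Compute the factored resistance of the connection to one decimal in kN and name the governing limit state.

Weld metal: throat = 0.707×12 = 8.484 mm, L = 2×114 = 228 mm. φR_n = 0.75 × 0.6 × 480 × 8.484 × 228 = 417.8 kN.
Base metal shear (6 mm plate): yield φR_n = 1.0×0.6×345×6×228 = 283.2 kN; rupture φR_n = 0.75×0.6×450×6×228 = 277.0 kN; take 277.0 kN (rupture).
Tension yield (gross): A_g = 45×6 = 270 mm². φR_n = 0.90 × 345 × 270 = 83.8 kN.
Governing: min(417.8, 277.0, 83.8) = 83.8 kN → gross-section yield.

83.8 kN (gross-section yield governs)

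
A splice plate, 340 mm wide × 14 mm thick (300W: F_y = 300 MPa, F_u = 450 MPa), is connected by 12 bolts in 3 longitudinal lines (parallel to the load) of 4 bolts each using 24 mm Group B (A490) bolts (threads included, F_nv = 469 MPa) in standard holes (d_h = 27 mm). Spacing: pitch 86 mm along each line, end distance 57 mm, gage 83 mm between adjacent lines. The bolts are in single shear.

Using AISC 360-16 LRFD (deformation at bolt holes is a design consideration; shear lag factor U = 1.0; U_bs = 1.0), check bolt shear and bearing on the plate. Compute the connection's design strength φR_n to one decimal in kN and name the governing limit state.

Bolt shear: A_b = π(24)²/4 = 452.39 mm². φR_n = 0.75 × 469 × 452.39 × 12 × 1 = 1909.5 kN.
Bearing (14 mm plate, F_u = 450 MPa): end bolts L_c = 57 − 27/2 = 43.5, R_n = min(1.2×43.5×14×450, 2.4×24×14×450) = 328.86 kN/bolt; interior L_c = 86 − 27 = 59, R_n = 362.88 kN/bolt. φR_n = 0.75 × (3×328.86 + 9×362.88) = 3189.4 kN.
Governing: min(1909.5, 3189.4) = 1909.5 kN → bolt shear.

1909.5 kN (bolt shear governs)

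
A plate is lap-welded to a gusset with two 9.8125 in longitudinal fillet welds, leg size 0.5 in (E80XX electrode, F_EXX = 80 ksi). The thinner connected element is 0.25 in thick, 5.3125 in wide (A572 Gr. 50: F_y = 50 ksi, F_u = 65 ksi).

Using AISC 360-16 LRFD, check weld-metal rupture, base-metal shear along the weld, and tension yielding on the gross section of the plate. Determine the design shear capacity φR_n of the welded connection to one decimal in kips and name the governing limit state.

Weld metal: throat = 0.707×0.5 = 0.3535 in, L = 2×9.8125 = 19.625 in. φR_n = 0.75 × 0.6 × 80 × 0.3535 × 19.625 = 249.7 kips.
Base metal shear (0.25 in plate): yield φR_n = 1.0×0.6×50×0.25×19.625 = 147.2 kips; rupture φR_n = 0.75×0.6×65×0.25×19.625 = 143.5 kips; take 143.5 kips (rupture).
Tension yield (gross): A_g = 5.3125×0.25 = 1.3281 in². φR_n = 0.90 × 50 × 1.3281 = 59.8 kips.
Governing: min(249.7, 143.5, 59.8) = 59.8 kips → gross-section yield.

59.8 kips (gross-section yield governs)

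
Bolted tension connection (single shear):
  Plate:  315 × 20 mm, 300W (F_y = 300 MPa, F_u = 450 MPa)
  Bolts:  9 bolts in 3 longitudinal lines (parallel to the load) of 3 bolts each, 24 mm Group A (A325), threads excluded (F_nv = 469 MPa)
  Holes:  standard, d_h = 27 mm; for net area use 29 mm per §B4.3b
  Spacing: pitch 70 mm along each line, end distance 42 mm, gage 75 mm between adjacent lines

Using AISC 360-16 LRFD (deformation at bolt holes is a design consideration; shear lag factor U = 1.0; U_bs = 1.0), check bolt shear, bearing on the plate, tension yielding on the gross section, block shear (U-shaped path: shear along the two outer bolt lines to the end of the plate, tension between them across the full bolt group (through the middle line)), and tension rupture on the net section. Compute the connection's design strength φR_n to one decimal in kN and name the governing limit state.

Bolt shear: A_b = π(24)²/4 = 452.39 mm². φR_n = 0.75 × 469 × 452.39 × 9 × 1 = 1432.2 kN.
Bearing (20 mm plate, F_u = 450 MPa): end bolts L_c = 42 − 27/2 = 28.5, R_n = min(1.2×28.5×20×450, 2.4×24×20×450) = 307.8 kN/bolt; interior L_c = 70 − 27 = 43, R_n = 464.4 kN/bolt. φR_n = 0.75 × (3×307.8 + 6×464.4) = 2782.4 kN.
Tension yield (gross): A_g = 315×20 = 6300 mm². φR_n = 0.90 × 300 × 6300 = 1701.0 kN.
Block shear: shear path 2×[42+2×70] = 2×182 mm, A_gv = 7280, A_nv = 2×(182 − 2.5×29)×20 = 4380 mm²; tension across gage: (150 − 2×29)×20 = 1840 mm². R_n = min(0.6×450×4380, 0.6×300×7280) + 1.0×450×1840 = min(1182.6, 1310.4) + 828 = 2010.6 kN. φR_n = 0.75 × 2010.6 = 1508.0 kN.
Tension rupture (net): A_n = (315 − 3×29)×20 = 4560 mm² (U = 1.0, A_e = A_n). φR_n = 0.75 × 450 × 4560 = 1539.0 kN.
Governing: min(1432.2, 2782.4, 1701.0, 1508.0, 1539.0) = 1432.2 kN → bolt shear.

1432.2 kN (bolt shear governs)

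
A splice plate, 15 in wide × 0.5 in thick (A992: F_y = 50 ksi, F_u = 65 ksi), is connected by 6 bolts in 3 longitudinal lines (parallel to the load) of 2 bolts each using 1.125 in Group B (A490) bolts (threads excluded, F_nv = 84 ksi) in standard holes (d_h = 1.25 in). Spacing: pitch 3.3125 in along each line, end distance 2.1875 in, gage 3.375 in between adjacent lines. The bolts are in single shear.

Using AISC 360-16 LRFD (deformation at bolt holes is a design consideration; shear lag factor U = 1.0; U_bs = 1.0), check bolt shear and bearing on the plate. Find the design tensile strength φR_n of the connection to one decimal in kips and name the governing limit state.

318.1 kips (bearing governs)

Bolt shear: A_b = π(1.125)²/4 = 0.99402 in². φR_n = 0.75 × 84 × 0.99402 × 6 × 1 = 375.7 kips.
Bearing (0.5 in plate, F_u = 65 ksi): end bolts L_c = 2.1875 − 1.25/2 = 1.5625, R_n = min(1.2×1.5625×0.5×65, 2.4×1.125×0.5×65) = 60.938 kips/bolt; interior L_c = 3.3125 − 1.25 = 2.0625, R_n = 80.438 kips/bolt. φR_n = 0.75 × (3×60.938 + 3×80.438) = 318.1 kips.
Governing: min(375.7, 318.1) = 318.1 kips → bearing.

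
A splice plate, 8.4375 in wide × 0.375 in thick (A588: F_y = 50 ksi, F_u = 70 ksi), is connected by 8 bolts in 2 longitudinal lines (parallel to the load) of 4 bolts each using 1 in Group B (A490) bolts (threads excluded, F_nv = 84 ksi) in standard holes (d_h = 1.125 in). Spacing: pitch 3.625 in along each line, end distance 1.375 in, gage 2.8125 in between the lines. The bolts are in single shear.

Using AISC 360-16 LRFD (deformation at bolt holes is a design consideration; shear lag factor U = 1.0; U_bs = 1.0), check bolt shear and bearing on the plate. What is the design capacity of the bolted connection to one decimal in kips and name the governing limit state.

Bolt shear: A_b = π(1)²/4 = 0.7854 in². φR_n = 0.75 × 84 × 0.7854 × 8 × 1 = 395.8 kips.
Bearing (0.375 in plate, F_u = 70 ksi): end bolts L_c = 1.375 − 1.125/2 = 0.8125, R_n = min(1.2×0.8125×0.375×70, 2.4×1×0.375×70) = 25.594 kips/bolt; interior L_c = 3.625 − 1.125 = 2.5, R_n = 63 kips/bolt. φR_n = 0.75 × (2×25.594 + 6×63) = 321.9 kips.
Governing: min(395.8, 321.9) = 321.9 kips → bearing.

321.9 kips (bearing governs)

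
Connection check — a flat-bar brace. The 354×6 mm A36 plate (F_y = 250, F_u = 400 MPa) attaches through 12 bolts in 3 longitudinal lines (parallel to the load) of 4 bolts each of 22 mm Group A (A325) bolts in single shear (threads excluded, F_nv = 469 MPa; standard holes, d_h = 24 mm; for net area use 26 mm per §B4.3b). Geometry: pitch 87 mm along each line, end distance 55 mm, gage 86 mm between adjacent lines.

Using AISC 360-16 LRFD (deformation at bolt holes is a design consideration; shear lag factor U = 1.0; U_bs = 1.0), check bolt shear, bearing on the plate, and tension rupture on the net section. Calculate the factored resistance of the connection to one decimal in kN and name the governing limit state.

Bolt shear: A_b = π(22)²/4 = 380.13 mm². φR_n = 0.75 × 469 × 380.13 × 12 × 1 = 1604.5 kN.
Bearing (6 mm plate, F_u = 400 MPa): end bolts L_c = 55 − 24/2 = 43, R_n = min(1.2×43×6×400, 2.4×22×6×400) = 123.84 kN/bolt; interior L_c = 87 − 24 = 63, R_n = 126.72 kN/bolt. φR_n = 0.75 × (3×123.84 + 9×126.72) = 1134.0 kN.
Tension rupture (net): A_n = (354 − 3×26)×6 = 1656 mm² (U = 1.0, A_e = A_n). φR_n = 0.75 × 400 × 1656 = 496.8 kN.
Governing: min(1604.5, 1134.0, 496.8) = 496.8 kN → net-section rupture.

496.8 kN (net-section rupture governs)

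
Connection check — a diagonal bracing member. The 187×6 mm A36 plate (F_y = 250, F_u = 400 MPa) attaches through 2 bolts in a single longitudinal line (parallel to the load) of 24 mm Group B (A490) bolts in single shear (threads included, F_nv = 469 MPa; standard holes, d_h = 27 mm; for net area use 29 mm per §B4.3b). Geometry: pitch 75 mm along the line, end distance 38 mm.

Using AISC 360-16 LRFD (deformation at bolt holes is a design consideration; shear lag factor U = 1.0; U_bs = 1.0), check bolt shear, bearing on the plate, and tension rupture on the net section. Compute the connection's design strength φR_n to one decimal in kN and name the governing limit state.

Bolt shear: A_b = π(24)²/4 = 452.39 mm². φR_n = 0.75 × 469 × 452.39 × 2 × 1 = 318.3 kN.
Bearing (6 mm plate, F_u = 400 MPa): end bolts L_c = 38 − 27/2 = 24.5, R_n = min(1.2×24.5×6×400, 2.4×24×6×400) = 70.56 kN/bolt; interior L_c = 75 − 27 = 48, R_n = 138.24 kN/bolt. φR_n = 0.75 × (1×70.56 + 1×138.24) = 156.6 kN.
Tension rupture (net): A_n = (187 − 1×29)×6 = 948 mm² (U = 1.0, A_e = A_n). φR_n = 0.75 × 400 × 948 = 284.4 kN.
Governing: min(318.3, 156.6, 284.4) = 156.6 kN → bearing.

156.6 kN (bearing governs)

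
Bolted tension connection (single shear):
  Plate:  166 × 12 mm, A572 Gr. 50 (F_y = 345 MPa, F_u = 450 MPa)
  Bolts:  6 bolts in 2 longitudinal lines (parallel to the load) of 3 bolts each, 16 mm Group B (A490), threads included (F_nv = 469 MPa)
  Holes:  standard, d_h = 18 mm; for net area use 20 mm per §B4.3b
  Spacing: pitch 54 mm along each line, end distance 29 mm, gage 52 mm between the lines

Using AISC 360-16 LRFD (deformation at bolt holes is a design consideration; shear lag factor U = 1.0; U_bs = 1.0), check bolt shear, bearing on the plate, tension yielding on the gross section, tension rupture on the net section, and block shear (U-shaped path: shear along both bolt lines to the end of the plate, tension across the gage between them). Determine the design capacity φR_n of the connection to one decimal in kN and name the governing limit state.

Bolt shear: A_b = π(16)²/4 = 201.06 mm². φR_n = 0.75 × 469 × 201.06 × 6 × 1 = 424.3 kN.
Bearing (12 mm plate, F_u = 450 MPa): end bolts L_c = 29 − 18/2 = 20, R_n = min(1.2×20×12×450, 2.4×16×12×450) = 129.6 kN/bolt; interior L_c = 54 − 18 = 36, R_n = 207.36 kN/bolt. φR_n = 0.75 × (2×129.6 + 4×207.36) = 816.5 kN.
Tension yield (gross): A_g = 166×12 = 1992 mm². φR_n = 0.90 × 345 × 1992 = 618.5 kN.
Tension rupture (net): A_n = (166 − 2×20)×12 = 1512 mm² (U = 1.0, A_e = A_n). φR_n = 0.75 × 450 × 1512 = 510.3 kN.
Block shear: shear path 2×[29+2×54] = 2×137 mm, A_gv = 3288, A_nv = 2×(137 − 2.5×20)×12 = 2088 mm²; tension across gage: (52 − 1×20)×12 = 384 mm². R_n = min(0.6×450×2088, 0.6×345×3288) + 1.0×450×384 = min(563.76, 680.62) + 172.8 = 736.56 kN. φR_n = 0.75 × 736.56 = 552.4 kN.
Governing: min(424.3, 816.5, 618.5, 510.3, 552.4) = 424.3 kN → bolt shear.

424.3 kN (bolt shear governs)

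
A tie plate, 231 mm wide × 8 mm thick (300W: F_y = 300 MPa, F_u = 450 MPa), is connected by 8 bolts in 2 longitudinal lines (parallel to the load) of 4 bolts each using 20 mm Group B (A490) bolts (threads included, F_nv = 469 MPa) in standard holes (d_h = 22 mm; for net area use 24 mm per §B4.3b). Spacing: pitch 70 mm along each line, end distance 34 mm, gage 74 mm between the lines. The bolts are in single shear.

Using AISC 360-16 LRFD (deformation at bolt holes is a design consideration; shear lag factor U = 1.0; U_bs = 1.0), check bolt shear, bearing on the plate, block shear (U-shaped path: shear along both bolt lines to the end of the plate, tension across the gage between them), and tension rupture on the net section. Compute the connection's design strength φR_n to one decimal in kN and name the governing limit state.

Bolt shear: A_b = π(20)²/4 = 314.16 mm². φR_n = 0.75 × 469 × 314.16 × 8 × 1 = 884.0 kN.
Bearing (8 mm plate, F_u = 450 MPa): end bolts L_c = 34 − 22/2 = 23, R_n = min(1.2×23×8×450, 2.4×20×8×450) = 99.36 kN/bolt; interior L_c = 70 − 22 = 48, R_n = 172.8 kN/bolt. φR_n = 0.75 × (2×99.36 + 6×172.8) = 926.6 kN.
Block shear: shear path 2×[34+3×70] = 2×244 mm, A_gv = 3904, A_nv = 2×(244 − 3.5×24)×8 = 2560 mm²; tension across gage: (74 − 1×24)×8 = 400 mm². R_n = min(0.6×450×2560, 0.6×300×3904) + 1.0×450×400 = min(691.2, 702.72) + 180 = 871.2 kN. φR_n = 0.75 × 871.2 = 653.4 kN.
Tension rupture (net): A_n = (231 − 2×24)×8 = 1464 mm² (U = 1.0, A_e = A_n). φR_n = 0.75 × 450 × 1464 = 494.1 kN.
Governing: min(884.0, 926.6, 653.4, 494.1) = 494.1 kN → net-section rupture.

494.1 kN (net-section rupture governs)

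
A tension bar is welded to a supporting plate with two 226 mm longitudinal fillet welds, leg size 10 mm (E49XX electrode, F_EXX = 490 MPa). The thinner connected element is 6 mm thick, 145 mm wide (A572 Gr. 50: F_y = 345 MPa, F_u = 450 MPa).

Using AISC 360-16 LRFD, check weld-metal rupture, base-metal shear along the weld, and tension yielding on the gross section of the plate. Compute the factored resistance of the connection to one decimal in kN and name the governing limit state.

270.1 kN (gross-section yield governs)

Weld metal: throat = 0.707×10 = 7.07 mm, L = 2×226 = 452 mm. φR_n = 0.75 × 0.6 × 490 × 7.07 × 452 = 704.6 kN.
Base metal shear (6 mm plate): yield φR_n = 1.0×0.6×345×6×452 = 561.4 kN; rupture φR_n = 0.75×0.6×450×6×452 = 549.2 kN; take 549.2 kN (rupture).
Tension yield (gross): A_g = 145×6 = 870 mm². φR_n = 0.90 × 345 × 870 = 270.1 kN.
Governing: min(704.6, 549.2, 270.1) = 270.1 kN → gross-section yield.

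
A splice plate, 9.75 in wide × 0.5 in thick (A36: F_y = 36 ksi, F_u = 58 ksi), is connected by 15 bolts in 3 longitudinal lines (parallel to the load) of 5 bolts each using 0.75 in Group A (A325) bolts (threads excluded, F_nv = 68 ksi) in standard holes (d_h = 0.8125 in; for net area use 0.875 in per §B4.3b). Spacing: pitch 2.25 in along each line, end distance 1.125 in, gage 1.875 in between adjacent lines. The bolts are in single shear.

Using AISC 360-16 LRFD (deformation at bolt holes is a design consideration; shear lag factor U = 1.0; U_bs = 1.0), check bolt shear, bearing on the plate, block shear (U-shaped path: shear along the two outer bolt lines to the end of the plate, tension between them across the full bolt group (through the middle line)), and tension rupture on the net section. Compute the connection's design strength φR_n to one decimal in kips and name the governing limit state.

Bolt shear: A_b = π(0.75)²/4 = 0.44179 in². φR_n = 0.75 × 68 × 0.44179 × 15 × 1 = 338.0 kips.
Bearing (0.5 in plate, F_u = 58 ksi): end bolts L_c = 1.125 − 0.8125/2 = 0.71875, R_n = min(1.2×0.71875×0.5×58, 2.4×0.75×0.5×58) = 25.013 kips/bolt; interior L_c = 2.25 − 0.8125 = 1.4375, R_n = 50.025 kips/bolt. φR_n = 0.75 × (3×25.013 + 12×50.025) = 506.5 kips.
Block shear: shear path 2×[1.125+4×2.25] = 2×10.125 in, A_gv = 10.125, A_nv = 2×(10.125 − 4.5×0.875)×0.5 = 6.1875 in²; tension across gage: (3.75 − 2×0.875)×0.5 = 1 in². R_n = min(0.6×58×6.1875, 0.6×36×10.125) + 1.0×58×1 = min(215.33, 218.7) + 58 = 273.33 kips. φR_n = 0.75 × 273.33 = 205.0 kips.
Tension rupture (net): A_n = (9.75 − 3×0.875)×0.5 = 3.5625 in² (U = 1.0, A_e = A_n). φR_n = 0.75 × 58 × 3.5625 = 155.0 kips.
Governing: min(338.0, 506.5, 205.0, 155.0) = 155.0 kips → net-section rupture.

155.0 kips (net-section rupture governs)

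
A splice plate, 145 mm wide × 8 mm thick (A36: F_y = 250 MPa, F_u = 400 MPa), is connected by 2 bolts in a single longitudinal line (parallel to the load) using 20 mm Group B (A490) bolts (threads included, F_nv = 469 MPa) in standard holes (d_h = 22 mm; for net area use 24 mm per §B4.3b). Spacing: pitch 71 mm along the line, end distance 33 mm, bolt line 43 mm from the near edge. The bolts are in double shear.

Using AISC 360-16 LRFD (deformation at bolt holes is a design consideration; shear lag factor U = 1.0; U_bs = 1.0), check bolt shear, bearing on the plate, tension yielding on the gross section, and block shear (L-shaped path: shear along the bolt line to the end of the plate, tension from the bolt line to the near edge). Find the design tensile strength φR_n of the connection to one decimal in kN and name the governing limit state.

Bolt shear: A_b = π(20)²/4 = 314.16 mm². φR_n = 0.75 × 469 × 314.16 × 2 × 2 = 442.0 kN.
Bearing (8 mm plate, F_u = 400 MPa): end bolts L_c = 33 − 22/2 = 22, R_n = min(1.2×22×8×400, 2.4×20×8×400) = 84.48 kN/bolt; interior L_c = 71 − 22 = 49, R_n = 153.6 kN/bolt. φR_n = 0.75 × (1×84.48 + 1×153.6) = 178.6 kN.
Tension yield (gross): A_g = 145×8 = 1160 mm². φR_n = 0.90 × 250 × 1160 = 261.0 kN.
Block shear: shear path 1×[33+1×71] = 1×104 mm, A_gv = 832, A_nv = 1×(104 − 1.5×24)×8 = 544 mm²; tension to near edge: (43 − 0.5×24)×8 = 248 mm². R_n = min(0.6×400×544, 0.6×250×832) + 1.0×400×248 = min(130.56, 124.8) + 99.2 = 224 kN. φR_n = 0.75 × 224 = 168.0 kN.
Governing: min(442.0, 178.6, 261.0, 168.0) = 168.0 kN → block shear.

168.0 kN (block shear governs)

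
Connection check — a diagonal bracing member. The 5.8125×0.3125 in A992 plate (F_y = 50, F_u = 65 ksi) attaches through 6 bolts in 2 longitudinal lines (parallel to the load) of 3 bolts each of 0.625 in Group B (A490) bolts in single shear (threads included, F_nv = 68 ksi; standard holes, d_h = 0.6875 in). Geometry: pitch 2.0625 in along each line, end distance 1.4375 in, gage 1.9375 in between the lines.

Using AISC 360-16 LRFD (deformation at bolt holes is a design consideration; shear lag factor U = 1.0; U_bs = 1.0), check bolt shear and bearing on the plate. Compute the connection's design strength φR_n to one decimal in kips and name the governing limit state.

93.9 kips (bolt shear governs)

Bolt shear: A_b = π(0.625)²/4 = 0.3068 in². φR_n = 0.75 × 68 × 0.3068 × 6 × 1 = 93.9 kips.
Bearing (0.3125 in plate, F_u = 65 ksi): end bolts L_c = 1.4375 − 0.6875/2 = 1.09375, R_n = min(1.2×1.09375×0.3125×65, 2.4×0.625×0.3125×65) = 26.66 kips/bolt; interior L_c = 2.0625 − 0.6875 = 1.375, R_n = 30.469 kips/bolt. φR_n = 0.75 × (2×26.66 + 4×30.469) = 131.4 kips.
Governing: min(93.9, 131.4) = 93.9 kips → bolt shear.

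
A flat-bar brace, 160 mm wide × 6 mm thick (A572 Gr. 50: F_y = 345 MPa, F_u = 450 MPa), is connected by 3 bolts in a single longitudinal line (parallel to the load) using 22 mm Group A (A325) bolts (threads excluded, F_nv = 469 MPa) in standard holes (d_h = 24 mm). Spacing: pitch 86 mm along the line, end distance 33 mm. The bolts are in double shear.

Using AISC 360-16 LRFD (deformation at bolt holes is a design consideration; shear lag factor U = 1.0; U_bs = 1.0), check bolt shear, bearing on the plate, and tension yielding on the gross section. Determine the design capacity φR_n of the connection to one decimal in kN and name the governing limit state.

264.9 kN (bearing governs)

Bolt shear: A_b = π(22)²/4 = 380.13 mm². φR_n = 0.75 × 469 × 380.13 × 3 × 2 = 802.3 kN.
Bearing (6 mm plate, F_u = 450 MPa): end bolts L_c = 33 − 24/2 = 21, R_n = min(1.2×21×6×450, 2.4×22×6×450) = 68.04 kN/bolt; interior L_c = 86 − 24 = 62, R_n = 142.56 kN/bolt. φR_n = 0.75 × (1×68.04 + 2×142.56) = 264.9 kN.
Tension yield (gross): A_g = 160×6 = 960 mm². φR_n = 0.90 × 345 × 960 = 298.1 kN.
Governing: min(802.3, 264.9, 298.1) = 264.9 kN → bearing.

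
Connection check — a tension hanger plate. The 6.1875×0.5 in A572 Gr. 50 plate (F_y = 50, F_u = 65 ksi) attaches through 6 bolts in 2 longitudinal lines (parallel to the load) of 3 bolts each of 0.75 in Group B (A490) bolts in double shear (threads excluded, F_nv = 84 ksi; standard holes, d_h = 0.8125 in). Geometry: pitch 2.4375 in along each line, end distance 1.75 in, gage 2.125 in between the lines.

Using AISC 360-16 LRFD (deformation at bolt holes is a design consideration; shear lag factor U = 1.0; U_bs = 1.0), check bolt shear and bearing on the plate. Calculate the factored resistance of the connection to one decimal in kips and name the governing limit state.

254.1 kips (bearing governs)

Bolt shear: A_b = π(0.75)²/4 = 0.44179 in². φR_n = 0.75 × 84 × 0.44179 × 6 × 2 = 334.0 kips.
Bearing (0.5 in plate, F_u = 65 ksi): end bolts L_c = 1.75 − 0.8125/2 = 1.34375, R_n = min(1.2×1.34375×0.5×65, 2.4×0.75×0.5×65) = 52.406 kips/bolt; interior L_c = 2.4375 − 0.8125 = 1.625, R_n = 58.5 kips/bolt. φR_n = 0.75 × (2×52.406 + 4×58.5) = 254.1 kips.
Governing: min(334.0, 254.1) = 254.1 kips → bearing.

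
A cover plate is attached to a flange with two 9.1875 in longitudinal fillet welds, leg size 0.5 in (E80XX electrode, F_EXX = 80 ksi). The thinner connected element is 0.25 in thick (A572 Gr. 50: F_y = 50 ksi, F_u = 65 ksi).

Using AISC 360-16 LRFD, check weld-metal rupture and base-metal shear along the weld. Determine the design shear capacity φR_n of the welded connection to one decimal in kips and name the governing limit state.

Weld metal: throat = 0.707×0.5 = 0.3535 in, L = 2×9.1875 = 18.375 in. φR_n = 0.75 × 0.6 × 80 × 0.3535 × 18.375 = 233.8 kips.
Base metal shear (0.25 in plate): yield φR_n = 1.0×0.6×50×0.25×18.375 = 137.8 kips; rupture φR_n = 0.75×0.6×65×0.25×18.375 = 134.4 kips; take 134.4 kips (rupture).
Governing: min(233.8, 134.4) = 134.4 kips → base-metal shear.

134.4 kips (base-metal shear governs)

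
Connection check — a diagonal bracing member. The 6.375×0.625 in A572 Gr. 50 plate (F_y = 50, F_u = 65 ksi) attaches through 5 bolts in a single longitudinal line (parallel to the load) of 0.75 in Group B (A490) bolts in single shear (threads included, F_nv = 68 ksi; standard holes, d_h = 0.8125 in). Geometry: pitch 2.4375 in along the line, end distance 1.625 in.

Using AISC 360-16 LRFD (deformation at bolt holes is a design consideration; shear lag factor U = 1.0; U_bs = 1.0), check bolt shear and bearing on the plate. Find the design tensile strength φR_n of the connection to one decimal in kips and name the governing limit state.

112.7 kips (bolt shear governs)

Bolt shear: A_b = π(0.75)²/4 = 0.44179 in². φR_n = 0.75 × 68 × 0.44179 × 5 × 1 = 112.7 kips.
Bearing (0.625 in plate, F_u = 65 ksi): end bolts L_c = 1.625 − 0.8125/2 = 1.21875, R_n = min(1.2×1.21875×0.625×65, 2.4×0.75×0.625×65) = 59.414 kips/bolt; interior L_c = 2.4375 − 0.8125 = 1.625, R_n = 73.125 kips/bolt. φR_n = 0.75 × (1×59.414 + 4×73.125) = 263.9 kips.
Governing: min(112.7, 263.9) = 112.7 kips → bolt shear.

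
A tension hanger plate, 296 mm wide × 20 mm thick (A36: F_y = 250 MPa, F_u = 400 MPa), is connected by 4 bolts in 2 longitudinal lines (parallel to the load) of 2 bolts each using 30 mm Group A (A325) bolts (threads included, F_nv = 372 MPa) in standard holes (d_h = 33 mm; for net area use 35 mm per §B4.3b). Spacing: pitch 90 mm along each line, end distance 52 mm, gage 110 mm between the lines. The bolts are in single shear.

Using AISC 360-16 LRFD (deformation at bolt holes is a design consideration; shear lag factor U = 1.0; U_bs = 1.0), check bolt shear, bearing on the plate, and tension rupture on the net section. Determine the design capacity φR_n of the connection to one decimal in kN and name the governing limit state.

788.9 kN (bolt shear governs)

Bolt shear: A_b = π(30)²/4 = 706.86 mm². φR_n = 0.75 × 372 × 706.86 × 4 × 1 = 788.9 kN.
Bearing (20 mm plate, F_u = 400 MPa): end bolts L_c = 52 − 33/2 = 35.5, R_n = min(1.2×35.5×20×400, 2.4×30×20×400) = 340.8 kN/bolt; interior L_c = 90 − 33 = 57, R_n = 547.2 kN/bolt. φR_n = 0.75 × (2×340.8 + 2×547.2) = 1332.0 kN.
Tension rupture (net): A_n = (296 − 2×35)×20 = 4520 mm² (U = 1.0, A_e = A_n). φR_n = 0.75 × 400 × 4520 = 1356.0 kN.
Governing: min(788.9, 1332.0, 1356.0) = 788.9 kN → bolt shear.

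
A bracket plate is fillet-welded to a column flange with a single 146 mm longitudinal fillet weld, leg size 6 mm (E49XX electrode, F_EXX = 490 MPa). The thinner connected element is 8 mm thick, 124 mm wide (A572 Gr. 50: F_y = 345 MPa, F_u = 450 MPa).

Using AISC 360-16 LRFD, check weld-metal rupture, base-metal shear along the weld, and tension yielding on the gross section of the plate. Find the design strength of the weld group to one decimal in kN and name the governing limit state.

136.6 kN (weld metal governs)

Weld metal: throat = 0.707×6 = 4.242 mm, L = 146 mm. φR_n = 0.75 × 0.6 × 490 × 4.242 × 146 = 136.6 kN.
Base metal shear (8 mm plate): yield φR_n = 1.0×0.6×345×8×146 = 241.8 kN; rupture φR_n = 0.75×0.6×450×8×146 = 236.5 kN; take 236.5 kN (rupture).
Tension yield (gross): A_g = 124×8 = 992 mm². φR_n = 0.90 × 345 × 992 = 308.0 kN.
Governing: min(136.6, 236.5, 308.0) = 136.6 kN → weld metal.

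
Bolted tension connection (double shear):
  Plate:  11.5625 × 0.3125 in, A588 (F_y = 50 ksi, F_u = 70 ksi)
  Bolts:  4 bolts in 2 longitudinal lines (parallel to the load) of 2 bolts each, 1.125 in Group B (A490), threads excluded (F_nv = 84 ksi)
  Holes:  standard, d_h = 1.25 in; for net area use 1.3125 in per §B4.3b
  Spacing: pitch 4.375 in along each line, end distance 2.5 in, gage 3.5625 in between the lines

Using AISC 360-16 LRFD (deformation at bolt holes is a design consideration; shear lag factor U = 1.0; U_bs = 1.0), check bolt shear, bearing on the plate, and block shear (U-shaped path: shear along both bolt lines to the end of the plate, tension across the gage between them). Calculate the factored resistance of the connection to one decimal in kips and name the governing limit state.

Bolt shear: A_b = π(1.125)²/4 = 0.99402 in². φR_n = 0.75 × 84 × 0.99402 × 4 × 2 = 501.0 kips.
Bearing (0.3125 in plate, F_u = 70 ksi): end bolts L_c = 2.5 − 1.25/2 = 1.875, R_n = min(1.2×1.875×0.3125×70, 2.4×1.125×0.3125×70) = 49.219 kips/bolt; interior L_c = 4.375 − 1.25 = 3.125, R_n = 59.063 kips/bolt. φR_n = 0.75 × (2×49.219 + 2×59.063) = 162.4 kips.
Block shear: shear path 2×[2.5+1×4.375] = 2×6.875 in, A_gv = 4.2969, A_nv = 2×(6.875 − 1.5×1.3125)×0.3125 = 3.0664 in²; tension across gage: (3.5625 − 1×1.3125)×0.3125 = 0.70313 in². R_n = min(0.6×70×3.0664, 0.6×50×4.2969) + 1.0×70×0.70313 = min(128.79, 128.91) + 49.219 = 178.01 kips. φR_n = 0.75 × 178.01 = 133.5 kips.
Governing: min(501.0, 162.4, 133.5) = 133.5 kips → block shear.

133.5 kips (block shear governs)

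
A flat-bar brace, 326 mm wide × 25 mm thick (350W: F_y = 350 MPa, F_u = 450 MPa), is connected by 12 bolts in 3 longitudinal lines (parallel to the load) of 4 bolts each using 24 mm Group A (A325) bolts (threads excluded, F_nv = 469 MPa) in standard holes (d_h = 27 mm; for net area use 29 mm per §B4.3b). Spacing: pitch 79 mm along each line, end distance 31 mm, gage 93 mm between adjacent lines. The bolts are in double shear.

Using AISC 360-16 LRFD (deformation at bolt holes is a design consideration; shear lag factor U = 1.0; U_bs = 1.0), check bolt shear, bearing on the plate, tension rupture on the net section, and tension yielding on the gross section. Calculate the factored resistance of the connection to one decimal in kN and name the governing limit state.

Bolt shear: A_b = π(24)²/4 = 452.39 mm². φR_n = 0.75 × 469 × 452.39 × 12 × 2 = 3819.1 kN.
Bearing (25 mm plate, F_u = 450 MPa): end bolts L_c = 31 − 27/2 = 17.5, R_n = min(1.2×17.5×25×450, 2.4×24×25×450) = 236.25 kN/bolt; interior L_c = 79 − 27 = 52, R_n = 648 kN/bolt. φR_n = 0.75 × (3×236.25 + 9×648) = 4905.6 kN.
Tension rupture (net): A_n = (326 − 3×29)×25 = 5975 mm² (U = 1.0, A_e = A_n). φR_n = 0.75 × 450 × 5975 = 2016.6 kN.
Tension yield (gross): A_g = 326×25 = 8150 mm². φR_n = 0.90 × 350 × 8150 = 2567.3 kN.
Governing: min(3819.1, 4905.6, 2016.6, 2567.3) = 2016.6 kN → net-section rupture.

2016.6 kN (net-section rupture governs)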